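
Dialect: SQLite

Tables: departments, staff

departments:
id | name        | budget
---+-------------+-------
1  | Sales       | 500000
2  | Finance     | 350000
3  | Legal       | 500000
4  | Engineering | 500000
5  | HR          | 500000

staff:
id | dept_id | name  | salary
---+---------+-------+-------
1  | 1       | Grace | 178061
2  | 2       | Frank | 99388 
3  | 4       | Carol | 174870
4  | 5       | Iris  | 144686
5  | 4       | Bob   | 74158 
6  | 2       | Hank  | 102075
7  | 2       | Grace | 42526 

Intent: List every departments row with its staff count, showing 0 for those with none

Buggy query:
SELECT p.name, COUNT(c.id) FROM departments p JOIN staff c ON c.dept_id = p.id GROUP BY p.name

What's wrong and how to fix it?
Bug: An inner join excludes parents with zero children

Fix: Switch to LEFT JOIN to retain unmatched parent rows

Corrected query:
SELECT p.name, COUNT(c.id) FROM departments p LEFT JOIN staff c ON c.dept_id = p.id GROUP BY p.name

Result:
name        | COUNT(c.id)
------------+------------
Engineering | 2          
Finance     | 3          
HR          | 1          
Legal       | 0          
Sales       | 1          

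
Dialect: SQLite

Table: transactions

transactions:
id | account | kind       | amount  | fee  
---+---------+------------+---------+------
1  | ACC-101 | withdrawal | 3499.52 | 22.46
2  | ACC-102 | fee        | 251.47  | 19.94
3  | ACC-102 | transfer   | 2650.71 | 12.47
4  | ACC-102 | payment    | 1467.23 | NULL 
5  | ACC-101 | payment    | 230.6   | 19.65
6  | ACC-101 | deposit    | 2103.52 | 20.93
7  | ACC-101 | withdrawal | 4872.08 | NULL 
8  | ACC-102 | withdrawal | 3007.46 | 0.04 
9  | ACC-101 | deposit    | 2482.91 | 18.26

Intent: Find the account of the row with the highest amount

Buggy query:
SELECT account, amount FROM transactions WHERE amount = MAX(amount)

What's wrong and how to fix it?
Bug: MAX(amount) is an aggregate and cannot be used directly in WHERE

Fix: Use a subquery: WHERE amount = (SELECT MAX(amount) FROM transactions)

Corrected query:
SELECT account, amount FROM transactions WHERE amount = (SELECT MAX(amount) FROM transactions)

Result:
account | amount 
--------+--------
ACC-101 | 4872.08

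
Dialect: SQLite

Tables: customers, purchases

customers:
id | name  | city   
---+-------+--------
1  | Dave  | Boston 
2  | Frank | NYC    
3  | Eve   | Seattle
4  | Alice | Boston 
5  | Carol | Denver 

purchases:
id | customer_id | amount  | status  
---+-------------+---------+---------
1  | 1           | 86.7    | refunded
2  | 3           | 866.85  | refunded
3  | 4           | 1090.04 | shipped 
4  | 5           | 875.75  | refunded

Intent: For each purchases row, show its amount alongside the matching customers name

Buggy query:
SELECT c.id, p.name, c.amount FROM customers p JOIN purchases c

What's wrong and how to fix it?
Bug: JOIN with no ON clause produces a cartesian product; every purchases row pairs with every customers row

Fix: Add ON c.customer_id = p.id to the JOIN

Corrected query:
SELECT c.id, p.name, c.amount FROM customers p JOIN purchases c ON c.customer_id = p.id

Result:
id | name  | amount 
---+-------+--------
1  | Dave  | 86.7   
2  | Eve   | 866.85 
3  | Alice | 1090.04
4  | Carol | 875.75 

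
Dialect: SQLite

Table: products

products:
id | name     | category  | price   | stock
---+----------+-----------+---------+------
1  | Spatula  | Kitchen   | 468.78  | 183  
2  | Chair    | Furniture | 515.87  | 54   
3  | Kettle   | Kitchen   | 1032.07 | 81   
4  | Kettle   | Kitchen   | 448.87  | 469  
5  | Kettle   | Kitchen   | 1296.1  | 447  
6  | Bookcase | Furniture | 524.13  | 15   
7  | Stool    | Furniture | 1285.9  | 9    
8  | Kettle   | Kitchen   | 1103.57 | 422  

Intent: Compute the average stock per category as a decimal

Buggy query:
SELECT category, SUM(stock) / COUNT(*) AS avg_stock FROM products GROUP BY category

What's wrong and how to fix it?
Bug: Both operands are integers, so '/' performs integer division and truncates

Fix: Multiply by 1.0 (or CAST to REAL) to force floating-point division

Corrected query:
SELECT category, SUM(stock) * 1.0 / COUNT(*) AS avg_stock FROM products GROUP BY category

Result:
category  | avg_stock
----------+----------
Furniture | 26       
Kitchen   | 320.4    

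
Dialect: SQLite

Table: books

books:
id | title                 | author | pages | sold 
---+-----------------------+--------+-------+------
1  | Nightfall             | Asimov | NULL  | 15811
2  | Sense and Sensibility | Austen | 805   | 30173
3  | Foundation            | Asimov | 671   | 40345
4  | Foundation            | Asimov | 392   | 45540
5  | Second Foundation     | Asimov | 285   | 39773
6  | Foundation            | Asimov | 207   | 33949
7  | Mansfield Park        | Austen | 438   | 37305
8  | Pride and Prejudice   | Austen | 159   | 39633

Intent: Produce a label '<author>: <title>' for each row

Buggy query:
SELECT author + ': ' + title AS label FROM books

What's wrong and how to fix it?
Bug: SQLite uses || for string concatenation; + coerces text to numbers (yielding 0)

Fix: Use the || operator for string concatenation

Corrected query:
SELECT author || ': ' || title AS label FROM books

Result:
label                        
-----------------------------
Asimov: Nightfall            
Austen: Sense and Sensibility
Asimov: Foundation           
Asimov: Foundation           
Asimov: Second Foundation    
Asimov: Foundation           
Austen: Mansfield Park       
Austen: Pride and Prejudice  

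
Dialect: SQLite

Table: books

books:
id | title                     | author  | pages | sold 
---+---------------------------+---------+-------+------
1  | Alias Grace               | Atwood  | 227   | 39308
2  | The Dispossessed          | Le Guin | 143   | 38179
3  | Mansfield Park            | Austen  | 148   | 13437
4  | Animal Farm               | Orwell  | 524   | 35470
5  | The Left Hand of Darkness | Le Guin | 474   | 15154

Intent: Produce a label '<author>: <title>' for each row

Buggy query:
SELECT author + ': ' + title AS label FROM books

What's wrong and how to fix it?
Bug: '+' is numeric addition; on text columns SQLite converts them to 0 instead of concatenating

Fix: Replace + with || to concatenate text

Corrected query:
SELECT author || ': ' || title AS label FROM books

Result:
label                             
----------------------------------
Atwood: Alias Grace               
Le Guin: The Dispossessed         
Austen: Mansfield Park            
Orwell: Animal Farm               
Le Guin: The Left Hand of Darkness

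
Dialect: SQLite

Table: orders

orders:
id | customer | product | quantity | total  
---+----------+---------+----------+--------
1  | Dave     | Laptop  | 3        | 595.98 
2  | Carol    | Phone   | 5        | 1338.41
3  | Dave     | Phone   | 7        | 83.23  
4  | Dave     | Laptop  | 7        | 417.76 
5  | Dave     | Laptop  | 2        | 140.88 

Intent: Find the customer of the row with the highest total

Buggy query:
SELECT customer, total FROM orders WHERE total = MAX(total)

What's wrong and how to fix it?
Bug: MAX(total) is an aggregate and cannot be used directly in WHERE

Fix: Wrap MAX in a scalar subquery so WHERE compares against a single value

Corrected query:
SELECT customer, total FROM orders WHERE total = (SELECT MAX(total) FROM orders)

Result:
customer | total  
---------+--------
Carol    | 1338.41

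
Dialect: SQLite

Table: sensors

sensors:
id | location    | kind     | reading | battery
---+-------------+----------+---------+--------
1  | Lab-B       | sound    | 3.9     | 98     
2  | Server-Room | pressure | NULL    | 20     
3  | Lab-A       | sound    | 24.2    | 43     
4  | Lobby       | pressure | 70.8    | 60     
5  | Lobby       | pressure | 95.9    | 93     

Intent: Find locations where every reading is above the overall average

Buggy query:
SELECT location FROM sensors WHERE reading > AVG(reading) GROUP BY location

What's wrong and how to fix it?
Bug: WHERE evaluates per row before aggregation, so AVG() is unavailable

Fix: Use a subquery for AVG and a HAVING MIN(...) filter so the condition holds for every row in the group

Corrected query:
SELECT location FROM sensors GROUP BY location HAVING MIN(reading) > (SELECT AVG(reading) FROM sensors)

Result:
location
--------
Lobby   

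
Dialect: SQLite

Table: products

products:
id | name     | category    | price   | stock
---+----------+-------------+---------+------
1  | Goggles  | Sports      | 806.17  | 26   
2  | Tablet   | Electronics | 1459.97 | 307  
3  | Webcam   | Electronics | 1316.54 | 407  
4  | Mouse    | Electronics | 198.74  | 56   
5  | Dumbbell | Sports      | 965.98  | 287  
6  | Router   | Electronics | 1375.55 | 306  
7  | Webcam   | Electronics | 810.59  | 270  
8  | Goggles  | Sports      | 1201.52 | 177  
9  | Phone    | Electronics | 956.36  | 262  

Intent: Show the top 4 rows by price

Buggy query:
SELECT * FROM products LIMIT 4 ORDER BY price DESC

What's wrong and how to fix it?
Bug: LIMIT must come after ORDER BY

Fix: Swap the clauses: ORDER BY first, then LIMIT

Corrected query:
SELECT * FROM products ORDER BY price DESC LIMIT 4

Result:
id | name    | category    | price   | stock
---+---------+-------------+---------+------
2  | Tablet  | Electronics | 1459.97 | 307  
6  | Router  | Electronics | 1375.55 | 306  
3  | Webcam  | Electronics | 1316.54 | 407  
8  | Goggles | Sports      | 1201.52 | 177  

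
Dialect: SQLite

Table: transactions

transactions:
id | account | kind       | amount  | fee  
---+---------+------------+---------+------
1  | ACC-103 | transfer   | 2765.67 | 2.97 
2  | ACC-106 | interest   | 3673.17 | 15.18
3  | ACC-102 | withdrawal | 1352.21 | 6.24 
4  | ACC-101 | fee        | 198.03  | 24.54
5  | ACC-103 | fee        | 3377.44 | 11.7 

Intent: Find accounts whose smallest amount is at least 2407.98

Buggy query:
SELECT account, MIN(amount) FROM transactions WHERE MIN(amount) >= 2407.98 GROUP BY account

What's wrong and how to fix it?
Bug: MIN() in WHERE is a misuse of aggregate

Fix: Use HAVING for the per-group MIN condition

Corrected query:
SELECT account, MIN(amount) FROM transactions GROUP BY account HAVING MIN(amount) >= 2407.98

Result:
account | MIN(amount)
--------+------------
ACC-103 | 2765.67    
ACC-106 | 3673.17    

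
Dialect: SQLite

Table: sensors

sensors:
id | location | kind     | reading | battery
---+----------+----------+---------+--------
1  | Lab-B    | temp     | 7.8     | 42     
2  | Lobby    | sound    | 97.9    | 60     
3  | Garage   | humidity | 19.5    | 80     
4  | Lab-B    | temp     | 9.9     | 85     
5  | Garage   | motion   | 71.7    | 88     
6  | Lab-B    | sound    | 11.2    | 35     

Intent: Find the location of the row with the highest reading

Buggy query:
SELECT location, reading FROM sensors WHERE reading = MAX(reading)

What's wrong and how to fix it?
Bug: WHERE is evaluated per row; an aggregate over the whole table isn't defined there

Fix: Use a subquery: WHERE reading = (SELECT MAX(reading) FROM sensors)

Corrected query:
SELECT location, reading FROM sensors WHERE reading = (SELECT MAX(reading) FROM sensors)

Result:
location | reading
---------+--------
Lobby    | 97.9   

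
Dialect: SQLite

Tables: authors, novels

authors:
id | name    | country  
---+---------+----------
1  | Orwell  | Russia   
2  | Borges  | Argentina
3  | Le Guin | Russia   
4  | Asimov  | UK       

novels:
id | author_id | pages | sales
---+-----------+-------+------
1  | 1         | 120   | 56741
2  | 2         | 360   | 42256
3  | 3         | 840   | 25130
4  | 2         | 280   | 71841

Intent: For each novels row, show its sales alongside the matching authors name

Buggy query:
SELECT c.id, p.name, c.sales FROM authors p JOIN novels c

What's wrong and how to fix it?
Bug: JOIN with no ON clause produces a cartesian product; every novels row pairs with every authors row

Fix: Specify the join condition linking the foreign key to the parent id

Corrected query:
SELECT c.id, p.name, c.sales FROM authors p JOIN novels c ON c.author_id = p.id

Result:
id | name    | sales
---+---------+------
1  | Orwell  | 56741
2  | Borges  | 42256
3  | Le Guin | 25130
4  | Borges  | 71841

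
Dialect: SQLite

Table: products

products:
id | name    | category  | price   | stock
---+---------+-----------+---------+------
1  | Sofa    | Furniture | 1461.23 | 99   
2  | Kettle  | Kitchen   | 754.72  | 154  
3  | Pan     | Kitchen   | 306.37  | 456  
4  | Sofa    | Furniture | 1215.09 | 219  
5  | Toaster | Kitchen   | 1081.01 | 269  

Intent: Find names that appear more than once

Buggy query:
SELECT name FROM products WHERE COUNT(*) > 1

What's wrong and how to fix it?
Bug: COUNT(*) is an aggregate and cannot be used in WHERE

Fix: Group first, then use HAVING for the count condition

Corrected query:
SELECT name FROM products GROUP BY name HAVING COUNT(*) > 1

Result:
name
----
Sofa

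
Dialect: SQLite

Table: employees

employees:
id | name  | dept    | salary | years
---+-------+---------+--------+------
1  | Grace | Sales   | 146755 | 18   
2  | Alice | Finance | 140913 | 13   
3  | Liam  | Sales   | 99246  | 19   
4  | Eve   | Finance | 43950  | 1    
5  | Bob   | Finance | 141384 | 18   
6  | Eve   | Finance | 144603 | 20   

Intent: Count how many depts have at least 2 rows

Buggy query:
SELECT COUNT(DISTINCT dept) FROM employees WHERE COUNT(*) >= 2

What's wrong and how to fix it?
Bug: COUNT(*) cannot appear in WHERE; the per-group count doesn't exist yet

Fix: Use a subquery that GROUPs and filters with HAVING, then count its rows

Corrected query:
SELECT COUNT(*) FROM (SELECT dept FROM employees GROUP BY dept HAVING COUNT(*) >= 2)

Result:
COUNT(*)
--------
2       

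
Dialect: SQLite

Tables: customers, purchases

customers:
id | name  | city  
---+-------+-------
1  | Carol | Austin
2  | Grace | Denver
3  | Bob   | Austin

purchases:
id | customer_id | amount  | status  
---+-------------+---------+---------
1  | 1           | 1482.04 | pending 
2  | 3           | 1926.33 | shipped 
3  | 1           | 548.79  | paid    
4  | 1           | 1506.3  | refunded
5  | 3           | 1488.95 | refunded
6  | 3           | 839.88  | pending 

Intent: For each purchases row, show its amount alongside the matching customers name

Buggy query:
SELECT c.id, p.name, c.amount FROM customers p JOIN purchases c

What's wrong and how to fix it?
Bug: JOIN with no ON clause produces a cartesian product; every purchases row pairs with every customers row

Fix: Add ON c.customer_id = p.id to the JOIN

Corrected query:
SELECT c.id, p.name, c.amount FROM customers p JOIN purchases c ON c.customer_id = p.id

Result:
id | name  | amount 
---+-------+--------
1  | Carol | 1482.04
2  | Bob   | 1926.33
3  | Carol | 548.79 
4  | Carol | 1506.3 
5  | Bob   | 1488.95
6  | Bob   | 839.88 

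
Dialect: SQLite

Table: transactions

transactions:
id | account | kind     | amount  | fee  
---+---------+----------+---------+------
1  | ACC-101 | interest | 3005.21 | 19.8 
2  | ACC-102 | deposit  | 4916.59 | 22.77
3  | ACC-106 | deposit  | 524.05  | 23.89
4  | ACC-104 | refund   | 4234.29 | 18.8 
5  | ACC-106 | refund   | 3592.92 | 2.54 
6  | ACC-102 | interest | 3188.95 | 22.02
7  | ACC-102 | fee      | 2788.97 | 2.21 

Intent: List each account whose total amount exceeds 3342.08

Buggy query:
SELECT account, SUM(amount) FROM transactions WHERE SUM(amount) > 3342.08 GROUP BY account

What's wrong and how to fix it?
Bug: SUM(amount) is an aggregate, but WHERE filters rows before aggregation

Fix: Use HAVING (which filters groups after aggregation) instead of WHERE

Corrected query:
SELECT account, SUM(amount) FROM transactions GROUP BY account HAVING SUM(amount) > 3342.08

Result:
account | SUM(amount)
--------+------------
ACC-102 | 10894.51   
ACC-104 | 4234.29    
ACC-106 | 4116.97    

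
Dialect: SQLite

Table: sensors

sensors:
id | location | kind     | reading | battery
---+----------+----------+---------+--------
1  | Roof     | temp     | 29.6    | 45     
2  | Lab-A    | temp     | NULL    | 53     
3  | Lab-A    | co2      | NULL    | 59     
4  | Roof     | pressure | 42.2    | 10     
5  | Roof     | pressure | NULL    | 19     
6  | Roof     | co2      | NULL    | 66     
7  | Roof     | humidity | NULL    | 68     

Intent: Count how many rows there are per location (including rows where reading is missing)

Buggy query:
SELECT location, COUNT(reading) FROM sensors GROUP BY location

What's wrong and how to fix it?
Bug: COUNT(reading) skips NULLs, so groups with missing reading are undercounted

Fix: Replace COUNT(reading) with COUNT(*)

Corrected query:
SELECT location, COUNT(*) FROM sensors GROUP BY location

Result:
location | COUNT(*)
---------+---------
Lab-A    | 2       
Roof     | 5       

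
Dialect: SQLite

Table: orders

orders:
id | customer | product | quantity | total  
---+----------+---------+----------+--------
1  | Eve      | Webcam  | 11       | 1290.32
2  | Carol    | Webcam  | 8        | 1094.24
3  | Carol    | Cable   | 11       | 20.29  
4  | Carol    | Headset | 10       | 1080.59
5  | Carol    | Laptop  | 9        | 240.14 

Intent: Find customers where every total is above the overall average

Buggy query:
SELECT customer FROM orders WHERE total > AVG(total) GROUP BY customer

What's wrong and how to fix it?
Bug: WHERE evaluates per row before aggregation, so AVG() is unavailable

Fix: Compute the overall average in a scalar subquery and compare each group's MIN against it in HAVING

Corrected query:
SELECT customer FROM orders GROUP BY customer HAVING MIN(total) > (SELECT AVG(total) FROM orders)

Result:
customer
--------
Eve     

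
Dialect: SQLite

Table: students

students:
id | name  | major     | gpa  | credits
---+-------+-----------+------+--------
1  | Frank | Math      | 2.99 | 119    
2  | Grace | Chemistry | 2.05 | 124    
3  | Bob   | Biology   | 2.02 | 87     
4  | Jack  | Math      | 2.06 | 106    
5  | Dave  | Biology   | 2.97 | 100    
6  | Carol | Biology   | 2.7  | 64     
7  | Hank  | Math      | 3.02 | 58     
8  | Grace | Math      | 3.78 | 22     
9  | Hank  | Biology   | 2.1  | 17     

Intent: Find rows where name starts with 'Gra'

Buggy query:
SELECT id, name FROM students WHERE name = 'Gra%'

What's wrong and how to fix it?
Bug: '=' compares the literal string including the % character; pattern matching needs LIKE

Fix: Use LIKE for wildcard pattern matching

Corrected query:
SELECT id, name FROM students WHERE name LIKE 'Gra%'

Result:
id | name 
---+------
2  | Grace
8  | Grace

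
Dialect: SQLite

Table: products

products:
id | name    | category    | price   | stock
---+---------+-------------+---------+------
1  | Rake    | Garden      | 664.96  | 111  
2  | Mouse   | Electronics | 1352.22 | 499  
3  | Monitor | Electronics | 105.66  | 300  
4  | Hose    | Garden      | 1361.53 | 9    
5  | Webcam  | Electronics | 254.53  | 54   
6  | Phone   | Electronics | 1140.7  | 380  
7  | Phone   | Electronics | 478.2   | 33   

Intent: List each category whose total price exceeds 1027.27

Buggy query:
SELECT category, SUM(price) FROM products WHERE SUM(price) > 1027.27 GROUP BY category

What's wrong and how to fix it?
Bug: WHERE runs before GROUP BY, so aggregates aren't available there

Fix: Move the aggregate condition to a HAVING clause

Corrected query:
SELECT category, SUM(price) FROM products GROUP BY category HAVING SUM(price) > 1027.27

Result:
category    | SUM(price)
------------+-----------
Electronics | 3331.31   
Garden      | 2026.49   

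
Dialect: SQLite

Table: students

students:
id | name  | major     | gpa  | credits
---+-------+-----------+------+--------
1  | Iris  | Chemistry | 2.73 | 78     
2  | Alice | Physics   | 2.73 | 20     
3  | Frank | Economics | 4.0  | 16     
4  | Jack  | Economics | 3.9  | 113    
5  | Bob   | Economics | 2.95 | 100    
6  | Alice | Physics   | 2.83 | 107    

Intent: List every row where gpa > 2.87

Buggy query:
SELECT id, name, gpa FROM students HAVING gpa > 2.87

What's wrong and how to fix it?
Bug: HAVING filters the output of aggregation, but this query has no GROUP BY and no aggregate functions, so SQLite rejects it (HAVING clause on a non-aggregate query); the condition here is per row

Fix: Use WHERE for row-level filtering

Corrected query:
SELECT id, name, gpa FROM students WHERE gpa > 2.87

Result:
id | name  | gpa 
---+-------+-----
3  | Frank | 4   
4  | Jack  | 3.9 
5  | Bob   | 2.95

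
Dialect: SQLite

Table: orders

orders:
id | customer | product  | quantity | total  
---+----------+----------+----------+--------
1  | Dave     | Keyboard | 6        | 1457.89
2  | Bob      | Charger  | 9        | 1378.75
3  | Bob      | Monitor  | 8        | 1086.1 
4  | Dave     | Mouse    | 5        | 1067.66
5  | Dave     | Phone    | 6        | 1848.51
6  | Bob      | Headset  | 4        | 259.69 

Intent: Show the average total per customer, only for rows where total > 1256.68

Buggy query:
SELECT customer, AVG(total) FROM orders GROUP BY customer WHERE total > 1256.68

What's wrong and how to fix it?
Bug: Row-level WHERE must come before GROUP BY in the clause order

Fix: Move the WHERE clause before GROUP BY

Corrected query:
SELECT customer, AVG(total) FROM orders WHERE total > 1256.68 GROUP BY customer

Result:
customer | AVG(total)
---------+-----------
Bob      | 1378.75   
Dave     | 1653.2    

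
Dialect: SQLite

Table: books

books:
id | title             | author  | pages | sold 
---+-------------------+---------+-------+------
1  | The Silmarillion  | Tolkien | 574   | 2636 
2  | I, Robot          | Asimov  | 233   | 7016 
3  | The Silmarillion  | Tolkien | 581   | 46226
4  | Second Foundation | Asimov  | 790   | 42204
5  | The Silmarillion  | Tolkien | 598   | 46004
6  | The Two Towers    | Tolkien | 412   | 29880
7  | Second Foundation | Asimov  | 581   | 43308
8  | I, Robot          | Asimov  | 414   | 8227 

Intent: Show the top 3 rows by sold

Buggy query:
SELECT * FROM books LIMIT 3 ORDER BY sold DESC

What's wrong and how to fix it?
Bug: LIMIT must come after ORDER BY

Fix: Swap the clauses: ORDER BY first, then LIMIT

Corrected query:
SELECT * FROM books ORDER BY sold DESC LIMIT 3

Result:
id | title             | author  | pages | sold 
---+-------------------+---------+-------+------
3  | The Silmarillion  | Tolkien | 581   | 46226
5  | The Silmarillion  | Tolkien | 598   | 46004
7  | Second Foundation | Asimov  | 581   | 43308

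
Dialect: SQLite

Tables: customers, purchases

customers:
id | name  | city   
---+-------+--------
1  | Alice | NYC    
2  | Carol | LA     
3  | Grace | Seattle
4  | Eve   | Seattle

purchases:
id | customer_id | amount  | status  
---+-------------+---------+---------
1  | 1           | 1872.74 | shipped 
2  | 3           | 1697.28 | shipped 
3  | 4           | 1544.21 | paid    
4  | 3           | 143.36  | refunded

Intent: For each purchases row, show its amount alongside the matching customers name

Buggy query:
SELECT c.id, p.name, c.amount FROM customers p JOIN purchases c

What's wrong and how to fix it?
Bug: Missing join condition: each purchases row is matched to all customers rows instead of just its own

Fix: Add ON c.customer_id = p.id to the JOIN

Corrected query:
SELECT c.id, p.name, c.amount FROM customers p JOIN purchases c ON c.customer_id = p.id

Result:
id | name  | amount 
---+-------+--------
1  | Alice | 1872.74
2  | Grace | 1697.28
3  | Eve   | 1544.21
4  | Grace | 143.36 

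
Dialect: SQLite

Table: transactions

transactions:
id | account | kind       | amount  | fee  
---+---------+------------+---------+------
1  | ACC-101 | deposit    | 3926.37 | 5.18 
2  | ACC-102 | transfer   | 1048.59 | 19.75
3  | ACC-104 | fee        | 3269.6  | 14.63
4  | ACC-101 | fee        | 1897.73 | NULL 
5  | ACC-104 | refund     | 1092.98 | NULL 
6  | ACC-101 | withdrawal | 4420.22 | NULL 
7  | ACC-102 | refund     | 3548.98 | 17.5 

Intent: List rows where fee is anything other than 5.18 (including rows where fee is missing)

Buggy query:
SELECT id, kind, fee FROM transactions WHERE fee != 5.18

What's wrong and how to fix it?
Bug: Inequality against NULL is unknown, not true; rows with NULL are dropped

Fix: Handle NULL separately with IS NULL alongside the inequality

Corrected query:
SELECT id, kind, fee FROM transactions WHERE fee != 5.18 OR fee IS NULL

Result:
id | kind       | fee  
---+------------+------
2  | transfer   | 19.75
3  | fee        | 14.63
4  | fee        | NULL 
5  | refund     | NULL 
6  | withdrawal | NULL 
7  | refund     | 17.5 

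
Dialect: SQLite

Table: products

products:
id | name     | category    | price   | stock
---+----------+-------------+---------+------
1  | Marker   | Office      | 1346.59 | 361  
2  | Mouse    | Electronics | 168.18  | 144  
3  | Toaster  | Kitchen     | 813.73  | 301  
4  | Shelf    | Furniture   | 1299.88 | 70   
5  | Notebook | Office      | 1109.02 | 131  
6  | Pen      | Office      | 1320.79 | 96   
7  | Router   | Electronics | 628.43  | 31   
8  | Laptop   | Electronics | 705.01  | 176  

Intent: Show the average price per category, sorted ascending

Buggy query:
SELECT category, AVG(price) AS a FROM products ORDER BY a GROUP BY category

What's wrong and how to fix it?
Bug: ORDER BY appears before GROUP BY; SQL clause order requires GROUP BY first

Fix: Reorder: SELECT … FROM … GROUP BY … ORDER BY …

Corrected query:
SELECT category, AVG(price) AS a FROM products GROUP BY category ORDER BY a

Result:
category    | a      
------------+--------
Electronics | 500.54 
Kitchen     | 813.73 
Office      | 1258.8 
Furniture   | 1299.88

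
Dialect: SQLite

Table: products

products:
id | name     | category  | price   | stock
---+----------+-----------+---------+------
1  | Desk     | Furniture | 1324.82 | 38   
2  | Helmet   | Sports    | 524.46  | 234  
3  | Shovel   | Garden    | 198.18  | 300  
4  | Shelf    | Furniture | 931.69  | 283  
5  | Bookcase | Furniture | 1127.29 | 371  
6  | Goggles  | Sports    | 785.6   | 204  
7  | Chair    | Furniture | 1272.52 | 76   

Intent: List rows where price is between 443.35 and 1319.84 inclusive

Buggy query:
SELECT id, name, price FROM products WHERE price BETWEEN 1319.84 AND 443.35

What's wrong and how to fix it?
Bug: BETWEEN expects the lower bound first; with 1319.84 AND 443.35 the range is empty

Fix: Write BETWEEN 443.35 AND 1319.84

Corrected query:
SELECT id, name, price FROM products WHERE price BETWEEN 443.35 AND 1319.84

Result:
id | name     | price  
---+----------+--------
2  | Helmet   | 524.46 
4  | Shelf    | 931.69 
5  | Bookcase | 1127.29
6  | Goggles  | 785.6  
7  | Chair    | 1272.52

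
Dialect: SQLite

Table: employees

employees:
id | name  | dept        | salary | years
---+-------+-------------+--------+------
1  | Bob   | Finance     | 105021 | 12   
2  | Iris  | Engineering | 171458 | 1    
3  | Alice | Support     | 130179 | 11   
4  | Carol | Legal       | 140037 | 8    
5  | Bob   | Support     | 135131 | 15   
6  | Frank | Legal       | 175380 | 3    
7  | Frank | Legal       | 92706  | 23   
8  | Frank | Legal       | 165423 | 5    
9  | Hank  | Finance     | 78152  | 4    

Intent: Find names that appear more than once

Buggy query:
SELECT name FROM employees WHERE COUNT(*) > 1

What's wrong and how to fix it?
Bug: WHERE can't reference COUNT(*); aggregates are computed after WHERE

Fix: Group first, then use HAVING for the count condition

Corrected query:
SELECT name FROM employees GROUP BY name HAVING COUNT(*) > 1

Result:
name 
-----
Bob  
Frank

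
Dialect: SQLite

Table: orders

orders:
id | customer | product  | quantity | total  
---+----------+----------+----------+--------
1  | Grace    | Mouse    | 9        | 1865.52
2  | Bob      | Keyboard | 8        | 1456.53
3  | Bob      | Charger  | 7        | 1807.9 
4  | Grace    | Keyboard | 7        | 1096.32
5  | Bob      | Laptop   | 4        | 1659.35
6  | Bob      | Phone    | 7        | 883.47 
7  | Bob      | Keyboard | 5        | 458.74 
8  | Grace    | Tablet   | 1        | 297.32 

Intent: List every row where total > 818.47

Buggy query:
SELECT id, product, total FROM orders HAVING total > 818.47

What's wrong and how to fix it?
Bug: This is a non-aggregate query (no GROUP BY, no aggregates), so in SQLite the HAVING clause is invalid here; a row-level condition belongs in WHERE

Fix: Replace HAVING with WHERE since the condition applies to individual rows

Corrected query:
SELECT id, product, total FROM orders WHERE total > 818.47

Result:
id | product  | total  
---+----------+--------
1  | Mouse    | 1865.52
2  | Keyboard | 1456.53
3  | Charger  | 1807.9 
4  | Keyboard | 1096.32
5  | Laptop   | 1659.35
6  | Phone    | 883.47 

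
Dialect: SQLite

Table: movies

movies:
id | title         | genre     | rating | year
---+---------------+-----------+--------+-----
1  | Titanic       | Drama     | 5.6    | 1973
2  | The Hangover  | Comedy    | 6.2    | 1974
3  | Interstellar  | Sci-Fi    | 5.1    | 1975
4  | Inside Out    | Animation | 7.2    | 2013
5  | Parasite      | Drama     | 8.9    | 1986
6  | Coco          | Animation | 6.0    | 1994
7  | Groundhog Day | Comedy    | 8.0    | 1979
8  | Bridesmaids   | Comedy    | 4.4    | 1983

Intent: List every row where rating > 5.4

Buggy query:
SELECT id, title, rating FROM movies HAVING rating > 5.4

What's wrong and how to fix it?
Bug: HAVING filters the output of aggregation, but this query has no GROUP BY and no aggregate functions, so SQLite rejects it (HAVING clause on a non-aggregate query); the condition here is per row

Fix: Replace HAVING with WHERE since the condition applies to individual rows

Corrected query:
SELECT id, title, rating FROM movies WHERE rating > 5.4

Result:
id | title         | rating
---+---------------+-------
1  | Titanic       | 5.6   
2  | The Hangover  | 6.2   
4  | Inside Out    | 7.2   
5  | Parasite      | 8.9   
6  | Coco          | 6     
7  | Groundhog Day | 8     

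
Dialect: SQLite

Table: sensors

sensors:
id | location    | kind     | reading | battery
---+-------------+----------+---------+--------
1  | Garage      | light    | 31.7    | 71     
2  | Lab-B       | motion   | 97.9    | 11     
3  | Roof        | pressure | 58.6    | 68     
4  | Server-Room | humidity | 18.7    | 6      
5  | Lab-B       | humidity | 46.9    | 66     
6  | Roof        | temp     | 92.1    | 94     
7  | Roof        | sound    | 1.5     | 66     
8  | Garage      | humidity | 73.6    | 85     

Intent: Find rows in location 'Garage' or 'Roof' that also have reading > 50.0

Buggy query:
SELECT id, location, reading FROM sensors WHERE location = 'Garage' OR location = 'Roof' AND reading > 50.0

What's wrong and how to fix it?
Bug: Without parentheses, AND is evaluated before OR, so the reading filter only applies to the 'Roof' branch

Fix: Add parentheses around the OR so the AND applies to both alternatives

Corrected query:
SELECT id, location, reading FROM sensors WHERE (location = 'Garage' OR location = 'Roof') AND reading > 50.0

Result:
id | location | reading
---+----------+--------
3  | Roof     | 58.6   
6  | Roof     | 92.1   
8  | Garage   | 73.6   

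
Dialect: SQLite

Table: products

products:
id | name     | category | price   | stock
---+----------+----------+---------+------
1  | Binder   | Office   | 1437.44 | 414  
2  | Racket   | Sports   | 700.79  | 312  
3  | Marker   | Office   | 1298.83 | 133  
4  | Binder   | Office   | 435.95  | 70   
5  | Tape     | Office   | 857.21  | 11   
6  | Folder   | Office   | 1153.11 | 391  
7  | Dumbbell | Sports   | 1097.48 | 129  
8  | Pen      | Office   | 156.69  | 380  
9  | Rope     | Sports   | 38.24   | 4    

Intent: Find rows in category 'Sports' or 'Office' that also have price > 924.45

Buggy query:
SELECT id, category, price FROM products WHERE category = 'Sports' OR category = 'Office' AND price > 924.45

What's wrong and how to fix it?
Bug: AND binds tighter than OR, so this parses as category = 'Sports' OR (category = 'Office' AND price > 924.45)

Fix: Group the OR with parentheses (or use IN), then AND the threshold

Corrected query:
SELECT id, category, price FROM products WHERE (category = 'Sports' OR category = 'Office') AND price > 924.45

Result:
id | category | price  
---+----------+--------
1  | Office   | 1437.44
3  | Office   | 1298.83
6  | Office   | 1153.11
7  | Sports   | 1097.48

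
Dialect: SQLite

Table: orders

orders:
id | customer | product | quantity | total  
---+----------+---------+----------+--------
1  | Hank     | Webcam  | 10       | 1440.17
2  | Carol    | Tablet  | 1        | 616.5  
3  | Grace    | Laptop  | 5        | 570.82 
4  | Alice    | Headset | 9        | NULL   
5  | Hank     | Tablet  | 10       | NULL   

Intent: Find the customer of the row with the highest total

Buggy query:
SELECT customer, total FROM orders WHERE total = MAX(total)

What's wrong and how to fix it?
Bug: MAX(total) is an aggregate and cannot be used directly in WHERE

Fix: Use a subquery: WHERE total = (SELECT MAX(total) FROM orders)

Corrected query:
SELECT customer, total FROM orders WHERE total = (SELECT MAX(total) FROM orders)

Result:
customer | total  
---------+--------
Hank     | 1440.17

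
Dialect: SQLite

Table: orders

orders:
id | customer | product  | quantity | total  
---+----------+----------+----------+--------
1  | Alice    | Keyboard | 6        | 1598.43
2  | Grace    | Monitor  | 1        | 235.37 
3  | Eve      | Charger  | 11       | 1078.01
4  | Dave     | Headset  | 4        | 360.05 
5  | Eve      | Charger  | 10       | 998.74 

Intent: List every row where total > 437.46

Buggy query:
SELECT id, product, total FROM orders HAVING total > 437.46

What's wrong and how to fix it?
Bug: HAVING filters the output of aggregation, but this query has no GROUP BY and no aggregate functions, so SQLite rejects it (HAVING clause on a non-aggregate query); the condition here is per row

Fix: Use WHERE for row-level filtering

Corrected query:
SELECT id, product, total FROM orders WHERE total > 437.46

Result:
id | product  | total  
---+----------+--------
1  | Keyboard | 1598.43
3  | Charger  | 1078.01
5  | Charger  | 998.74 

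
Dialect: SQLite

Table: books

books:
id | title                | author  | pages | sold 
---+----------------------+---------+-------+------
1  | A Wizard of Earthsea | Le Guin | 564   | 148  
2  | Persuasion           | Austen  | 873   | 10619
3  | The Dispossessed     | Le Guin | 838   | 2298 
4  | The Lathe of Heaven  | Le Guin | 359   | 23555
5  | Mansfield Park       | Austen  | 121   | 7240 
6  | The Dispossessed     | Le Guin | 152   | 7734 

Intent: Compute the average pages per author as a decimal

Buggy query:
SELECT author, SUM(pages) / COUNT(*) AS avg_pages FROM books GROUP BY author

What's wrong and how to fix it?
Bug: SUM(pages) and COUNT(*) are both integers; the division truncates the fractional part

Fix: Multiply by 1.0 (or CAST to REAL) to force floating-point division

Corrected query:
SELECT author, SUM(pages) * 1.0 / COUNT(*) AS avg_pages FROM books GROUP BY author

Result:
author  | avg_pages
--------+----------
Austen  | 497      
Le Guin | 478.25   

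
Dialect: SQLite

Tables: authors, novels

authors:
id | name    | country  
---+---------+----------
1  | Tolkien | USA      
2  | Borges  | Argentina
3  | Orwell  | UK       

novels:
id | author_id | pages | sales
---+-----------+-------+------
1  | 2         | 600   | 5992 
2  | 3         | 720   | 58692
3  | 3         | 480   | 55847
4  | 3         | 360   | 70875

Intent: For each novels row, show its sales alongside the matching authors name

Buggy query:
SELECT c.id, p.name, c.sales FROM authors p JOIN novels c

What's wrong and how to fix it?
Bug: Missing join condition: each novels row is matched to all authors rows instead of just its own

Fix: Specify the join condition linking the foreign key to the parent id

Corrected query:
SELECT c.id, p.name, c.sales FROM authors p JOIN novels c ON c.author_id = p.id

Result:
id | name   | sales
---+--------+------
1  | Borges | 5992 
2  | Orwell | 58692
3  | Orwell | 55847
4  | Orwell | 70875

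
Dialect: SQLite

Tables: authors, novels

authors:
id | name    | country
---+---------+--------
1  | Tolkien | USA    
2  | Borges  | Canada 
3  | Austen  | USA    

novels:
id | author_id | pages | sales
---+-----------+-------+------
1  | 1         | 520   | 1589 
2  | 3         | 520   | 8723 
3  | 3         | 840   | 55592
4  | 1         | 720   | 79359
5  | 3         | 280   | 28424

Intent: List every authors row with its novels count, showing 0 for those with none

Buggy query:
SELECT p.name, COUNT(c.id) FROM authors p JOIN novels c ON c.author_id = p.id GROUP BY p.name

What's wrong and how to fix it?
Bug: INNER JOIN drops authors rows that have no matching novels rows

Fix: Use LEFT JOIN so parents without children still appear (COUNT(c.id) gives 0)

Corrected query:
SELECT p.name, COUNT(c.id) FROM authors p LEFT JOIN novels c ON c.author_id = p.id GROUP BY p.name

Result:
name    | COUNT(c.id)
--------+------------
Austen  | 3          
Borges  | 0          
Tolkien | 2          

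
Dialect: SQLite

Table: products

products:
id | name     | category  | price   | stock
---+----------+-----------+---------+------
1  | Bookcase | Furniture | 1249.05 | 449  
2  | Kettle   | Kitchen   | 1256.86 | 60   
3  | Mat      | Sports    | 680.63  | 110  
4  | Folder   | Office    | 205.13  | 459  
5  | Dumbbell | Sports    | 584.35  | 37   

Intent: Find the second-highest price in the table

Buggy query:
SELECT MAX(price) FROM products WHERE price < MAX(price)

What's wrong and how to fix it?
Bug: MAX(price) on the right of the comparison is an aggregate-in-WHERE error

Fix: Put the inner MAX in a scalar subquery

Corrected query:
SELECT MAX(price) FROM products WHERE price < (SELECT MAX(price) FROM products)

Result:
MAX(price)
----------
1249.05   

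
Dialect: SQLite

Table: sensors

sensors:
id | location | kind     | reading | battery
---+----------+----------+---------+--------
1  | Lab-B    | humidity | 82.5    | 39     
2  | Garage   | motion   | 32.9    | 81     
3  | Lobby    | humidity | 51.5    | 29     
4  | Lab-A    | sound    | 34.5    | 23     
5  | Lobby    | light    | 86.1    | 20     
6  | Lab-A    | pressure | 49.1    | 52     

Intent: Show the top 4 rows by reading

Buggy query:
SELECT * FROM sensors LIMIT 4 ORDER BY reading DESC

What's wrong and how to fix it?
Bug: ORDER BY cannot follow LIMIT; LIMIT is the final clause

Fix: Sort with ORDER BY, then apply LIMIT

Corrected query:
SELECT * FROM sensors ORDER BY reading DESC LIMIT 4

Result:
id | location | kind     | reading | battery
---+----------+----------+---------+--------
5  | Lobby    | light    | 86.1    | 20     
1  | Lab-B    | humidity | 82.5    | 39     
3  | Lobby    | humidity | 51.5    | 29     
6  | Lab-A    | pressure | 49.1    | 52     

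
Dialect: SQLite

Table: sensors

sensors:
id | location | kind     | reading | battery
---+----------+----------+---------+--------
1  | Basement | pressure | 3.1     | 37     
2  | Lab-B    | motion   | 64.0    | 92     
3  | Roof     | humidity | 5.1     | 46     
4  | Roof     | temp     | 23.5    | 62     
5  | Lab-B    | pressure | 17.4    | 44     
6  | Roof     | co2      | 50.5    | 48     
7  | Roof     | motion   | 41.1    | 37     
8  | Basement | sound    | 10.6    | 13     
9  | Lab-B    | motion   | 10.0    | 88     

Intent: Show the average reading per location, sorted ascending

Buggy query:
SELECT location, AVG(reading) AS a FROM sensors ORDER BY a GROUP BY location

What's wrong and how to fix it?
Bug: ORDER BY appears before GROUP BY; SQL clause order requires GROUP BY first

Fix: Move ORDER BY to the end, after GROUP BY

Corrected query:
SELECT location, AVG(reading) AS a FROM sensors GROUP BY location ORDER BY a

Result:
location | a        
---------+----------
Basement | 6.85     
Roof     | 30.05    
Lab-B    | 30.466667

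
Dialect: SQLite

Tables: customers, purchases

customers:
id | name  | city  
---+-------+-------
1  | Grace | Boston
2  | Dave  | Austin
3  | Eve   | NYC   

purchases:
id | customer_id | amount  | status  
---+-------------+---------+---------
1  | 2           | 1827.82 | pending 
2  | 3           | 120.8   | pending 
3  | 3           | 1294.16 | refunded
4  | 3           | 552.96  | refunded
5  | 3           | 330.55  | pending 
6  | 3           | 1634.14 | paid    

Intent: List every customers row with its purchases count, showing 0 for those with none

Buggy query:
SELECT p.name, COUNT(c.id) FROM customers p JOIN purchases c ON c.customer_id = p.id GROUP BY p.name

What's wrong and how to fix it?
Bug: An inner join excludes parents with zero children

Fix: Use LEFT JOIN so parents without children still appear (COUNT(c.id) gives 0)

Corrected query:
SELECT p.name, COUNT(c.id) FROM customers p LEFT JOIN purchases c ON c.customer_id = p.id GROUP BY p.name

Result:
name  | COUNT(c.id)
------+------------
Dave  | 1          
Eve   | 5          
Grace | 0          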